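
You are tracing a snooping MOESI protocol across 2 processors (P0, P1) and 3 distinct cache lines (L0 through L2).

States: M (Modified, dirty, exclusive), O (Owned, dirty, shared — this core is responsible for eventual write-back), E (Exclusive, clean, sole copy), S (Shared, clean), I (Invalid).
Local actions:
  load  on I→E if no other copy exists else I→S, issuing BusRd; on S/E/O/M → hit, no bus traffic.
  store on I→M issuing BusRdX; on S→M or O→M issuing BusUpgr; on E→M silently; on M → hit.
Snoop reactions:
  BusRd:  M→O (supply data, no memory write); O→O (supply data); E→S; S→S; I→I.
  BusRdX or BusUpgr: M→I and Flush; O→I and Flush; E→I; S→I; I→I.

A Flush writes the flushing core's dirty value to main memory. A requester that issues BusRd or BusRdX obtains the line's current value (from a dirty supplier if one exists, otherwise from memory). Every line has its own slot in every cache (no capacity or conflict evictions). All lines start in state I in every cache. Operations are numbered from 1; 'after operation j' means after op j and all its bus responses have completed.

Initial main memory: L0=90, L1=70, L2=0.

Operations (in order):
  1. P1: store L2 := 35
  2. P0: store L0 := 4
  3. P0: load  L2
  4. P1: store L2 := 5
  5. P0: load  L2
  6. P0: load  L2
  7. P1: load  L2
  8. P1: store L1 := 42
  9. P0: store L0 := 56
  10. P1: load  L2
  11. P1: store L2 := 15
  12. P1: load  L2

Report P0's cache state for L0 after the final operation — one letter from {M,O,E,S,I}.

state = M

  op1 P1: store L2 := 35 → I/M on L2; bus BusRdX; mem=0
  op2 P0: store L0 := 4 → M/I on L0; bus BusRdX; mem=90
  op3 P0: load  L2 → S/O on L2; bus BusRd; mem=0
  op4 P1: store L2 := 5 → I/M on L2; bus BusUpgr; mem=0
  op5 P0: load  L2 → S/O on L2; bus BusRd; mem=0
  op6 P0: load  L2 → S/O on L2; bus (none); mem=0
  op7 P1: load  L2 → S/O on L2; bus (none); mem=0
  op8 P1: store L1 := 42 → I/M on L1; bus BusRdX; mem=70
  op9 P0: store L0 := 56 → M/I on L0; bus (none); mem=90
  op10 P1: load  L2 → S/O on L2; bus (none); mem=0
  op11 P1: store L2 := 15 → I/M on L2; bus BusUpgr; mem=0
  op12 P1: load  L2 → I/M on L2; bus (none); mem=0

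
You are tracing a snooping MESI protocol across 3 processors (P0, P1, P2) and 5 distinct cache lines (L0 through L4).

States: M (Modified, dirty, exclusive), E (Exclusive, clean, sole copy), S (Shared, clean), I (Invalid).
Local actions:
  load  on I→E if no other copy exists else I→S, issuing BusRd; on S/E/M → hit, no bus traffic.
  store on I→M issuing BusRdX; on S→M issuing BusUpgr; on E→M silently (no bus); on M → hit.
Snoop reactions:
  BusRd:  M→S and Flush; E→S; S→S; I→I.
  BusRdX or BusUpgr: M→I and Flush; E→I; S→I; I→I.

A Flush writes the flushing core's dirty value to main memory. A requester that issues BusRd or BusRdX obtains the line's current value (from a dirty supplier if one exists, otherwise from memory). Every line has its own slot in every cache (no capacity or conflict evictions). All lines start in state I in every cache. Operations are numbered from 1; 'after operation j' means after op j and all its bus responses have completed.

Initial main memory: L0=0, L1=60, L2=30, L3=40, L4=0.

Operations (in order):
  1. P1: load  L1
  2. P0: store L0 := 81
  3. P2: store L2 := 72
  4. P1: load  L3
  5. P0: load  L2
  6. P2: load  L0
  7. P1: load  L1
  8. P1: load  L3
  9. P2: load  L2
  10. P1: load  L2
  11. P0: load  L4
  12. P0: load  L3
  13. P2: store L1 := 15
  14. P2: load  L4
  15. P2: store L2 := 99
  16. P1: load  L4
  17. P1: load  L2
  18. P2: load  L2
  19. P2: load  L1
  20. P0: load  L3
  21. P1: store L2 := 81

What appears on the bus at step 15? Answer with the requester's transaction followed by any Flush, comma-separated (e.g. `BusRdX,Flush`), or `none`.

1. P1: load  L1  bus=[BusRd]  L1: P0=I P1=E P2=I  mem[L1]=60
2. P0: store L0 := 81  bus=[BusRdX]  L0: P0=M P1=I P2=I  mem[L0]=0
3. P2: store L2 := 72  bus=[BusRdX]  L2: P0=I P1=I P2=M  mem[L2]=30
4. P1: load  L3  bus=[BusRd]  L3: P0=I P1=E P2=I  mem[L3]=40
5. P0: load  L2  bus=[BusRd,Flush]  L2: P0=S P1=I P2=S  mem[L2]=72
6. P2: load  L0  bus=[BusRd,Flush]  L0: P0=S P1=I P2=S  mem[L0]=81
7. P1: load  L1  bus=[-]  L1: P0=I P1=E P2=I  mem[L1]=60
8. P1: load  L3  bus=[-]  L3: P0=I P1=E P2=I  mem[L3]=40
9. P2: load  L2  bus=[-]  L2: P0=S P1=I P2=S  mem[L2]=72
10. P1: load  L2  bus=[BusRd]  L2: P0=S P1=S P2=S  mem[L2]=72
11. P0: load  L4  bus=[BusRd]  L4: P0=E P1=I P2=I  mem[L4]=0
12. P0: load  L3  bus=[BusRd]  L3: P0=S P1=S P2=I  mem[L3]=40
13. P2: store L1 := 15  bus=[BusRdX]  L1: P0=I P1=I P2=M  mem[L1]=60
14. P2: load  L4  bus=[BusRd]  L4: P0=S P1=I P2=S  mem[L4]=0
15. P2: store L2 := 99  bus=[BusUpgr]  L2: P0=I P1=I P2=M  mem[L2]=72
16. P1: load  L4  bus=[BusRd]  L4: P0=S P1=S P2=S  mem[L4]=0
17. P1: load  L2  bus=[BusRd,Flush]  L2: P0=I P1=S P2=S  mem[L2]=99
18. P2: load  L2  bus=[-]  L2: P0=I P1=S P2=S  mem[L2]=99
19. P2: load  L1  bus=[-]  L1: P0=I P1=I P2=M  mem[L1]=60
20. P0: load  L3  bus=[-]  L3: P0=S P1=S P2=I  mem[L3]=40
21. P1: store L2 := 81  bus=[BusUpgr]  L2: P0=I P1=M P2=I  mem[L2]=99

bus = BusUpgr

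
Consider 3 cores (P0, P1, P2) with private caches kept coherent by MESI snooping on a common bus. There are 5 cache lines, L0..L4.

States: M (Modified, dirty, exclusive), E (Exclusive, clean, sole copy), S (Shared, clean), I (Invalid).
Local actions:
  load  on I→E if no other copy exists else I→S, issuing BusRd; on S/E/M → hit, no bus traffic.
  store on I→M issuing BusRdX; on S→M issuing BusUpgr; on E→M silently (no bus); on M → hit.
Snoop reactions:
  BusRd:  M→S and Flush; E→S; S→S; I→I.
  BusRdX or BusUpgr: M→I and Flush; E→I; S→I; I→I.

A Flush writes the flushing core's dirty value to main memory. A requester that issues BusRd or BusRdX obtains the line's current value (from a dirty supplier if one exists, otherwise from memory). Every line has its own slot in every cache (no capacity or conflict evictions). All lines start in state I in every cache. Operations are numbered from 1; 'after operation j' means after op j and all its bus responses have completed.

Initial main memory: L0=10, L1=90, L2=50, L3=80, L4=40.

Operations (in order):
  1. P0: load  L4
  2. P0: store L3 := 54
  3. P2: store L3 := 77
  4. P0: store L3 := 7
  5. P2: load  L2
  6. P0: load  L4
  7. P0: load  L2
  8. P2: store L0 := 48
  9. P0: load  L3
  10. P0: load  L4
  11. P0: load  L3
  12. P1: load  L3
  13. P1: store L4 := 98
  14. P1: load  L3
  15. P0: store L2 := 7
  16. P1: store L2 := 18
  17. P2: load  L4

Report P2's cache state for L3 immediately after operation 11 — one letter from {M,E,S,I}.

state = I

step 1: P0: load  L4  ⟶  EII  (L4)  txn=BusRd  M[L4]=40
step 2: P0: store L3 := 54  ⟶  MII  (L3)  txn=BusRdX  M[L3]=80
step 3: P2: store L3 := 77  ⟶  IIM  (L3)  txn=BusRdX+Flush  M[L3]=54
step 4: P0: store L3 := 7  ⟶  MII  (L3)  txn=BusRdX+Flush  M[L3]=77
step 5: P2: load  L2  ⟶  IIE  (L2)  txn=BusRd  M[L2]=50
step 6: P0: load  L4  ⟶  EII  (L4)  txn=∅  M[L4]=40
step 7: P0: load  L2  ⟶  SIS  (L2)  txn=BusRd  M[L2]=50
step 8: P2: store L0 := 48  ⟶  IIM  (L0)  txn=BusRdX  M[L0]=10
step 9: P0: load  L3  ⟶  MII  (L3)  txn=∅  M[L3]=77
step 10: P0: load  L4  ⟶  EII  (L4)  txn=∅  M[L4]=40
step 11: P0: load  L3  ⟶  MII  (L3)  txn=∅  M[L3]=77
step 12: P1: load  L3  ⟶  SSI  (L3)  txn=BusRd+Flush  M[L3]=7
step 13: P1: store L4 := 98  ⟶  IMI  (L4)  txn=BusRdX  M[L4]=40
step 14: P1: load  L3  ⟶  SSI  (L3)  txn=∅  M[L3]=7
step 15: P0: store L2 := 7  ⟶  MII  (L2)  txn=BusUpgr  M[L2]=50
step 16: P1: store L2 := 18  ⟶  IMI  (L2)  txn=BusRdX+Flush  M[L2]=7
step 17: P2: load  L4  ⟶  ISS  (L4)  txn=BusRd+Flush  M[L4]=98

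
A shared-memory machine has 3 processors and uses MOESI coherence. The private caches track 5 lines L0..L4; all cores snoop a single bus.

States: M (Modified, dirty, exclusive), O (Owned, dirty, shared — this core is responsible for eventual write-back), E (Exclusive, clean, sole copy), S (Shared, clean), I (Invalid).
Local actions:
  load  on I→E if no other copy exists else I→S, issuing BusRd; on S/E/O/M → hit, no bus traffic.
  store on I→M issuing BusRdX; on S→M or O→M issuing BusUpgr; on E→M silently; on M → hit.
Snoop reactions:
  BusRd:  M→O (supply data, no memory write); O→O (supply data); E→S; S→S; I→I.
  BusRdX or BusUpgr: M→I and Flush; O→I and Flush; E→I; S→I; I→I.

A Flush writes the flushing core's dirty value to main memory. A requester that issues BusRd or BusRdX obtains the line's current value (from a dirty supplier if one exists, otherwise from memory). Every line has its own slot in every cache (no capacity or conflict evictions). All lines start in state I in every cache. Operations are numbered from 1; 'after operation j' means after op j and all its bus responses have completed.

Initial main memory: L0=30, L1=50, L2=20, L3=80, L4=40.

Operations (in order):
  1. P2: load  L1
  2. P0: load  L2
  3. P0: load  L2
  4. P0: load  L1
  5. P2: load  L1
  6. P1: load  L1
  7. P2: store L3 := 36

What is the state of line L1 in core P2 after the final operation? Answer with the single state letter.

state = S

step 1: P2: load  L1  ⟶  IIE  (L1)  txn=BusRd  M[L1]=50
step 2: P0: load  L2  ⟶  EII  (L2)  txn=BusRd  M[L2]=20
step 3: P0: load  L2  ⟶  EII  (L2)  txn=∅  M[L2]=20
step 4: P0: load  L1  ⟶  SIS  (L1)  txn=BusRd  M[L1]=50
step 5: P2: load  L1  ⟶  SIS  (L1)  txn=∅  M[L1]=50
step 6: P1: load  L1  ⟶  SSS  (L1)  txn=BusRd  M[L1]=50
step 7: P2: store L3 := 36  ⟶  IIM  (L3)  txn=BusRdX  M[L3]=80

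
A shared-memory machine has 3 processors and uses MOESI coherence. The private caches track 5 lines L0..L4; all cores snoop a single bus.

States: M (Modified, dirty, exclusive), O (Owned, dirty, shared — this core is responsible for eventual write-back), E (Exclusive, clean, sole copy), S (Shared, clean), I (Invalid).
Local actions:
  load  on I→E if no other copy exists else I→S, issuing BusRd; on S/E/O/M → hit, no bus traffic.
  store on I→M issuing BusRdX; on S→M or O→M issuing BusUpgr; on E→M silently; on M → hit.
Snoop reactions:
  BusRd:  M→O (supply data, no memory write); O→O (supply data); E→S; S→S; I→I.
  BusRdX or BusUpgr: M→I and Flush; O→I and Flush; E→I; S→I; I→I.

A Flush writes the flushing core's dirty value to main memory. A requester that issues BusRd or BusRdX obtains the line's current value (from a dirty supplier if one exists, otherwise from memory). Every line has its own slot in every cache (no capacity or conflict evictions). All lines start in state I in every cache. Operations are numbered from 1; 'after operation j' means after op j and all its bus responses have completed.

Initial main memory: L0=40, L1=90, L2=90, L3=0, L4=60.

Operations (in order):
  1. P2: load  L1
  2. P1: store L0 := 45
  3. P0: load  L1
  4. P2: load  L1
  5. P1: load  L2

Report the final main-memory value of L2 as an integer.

memory[L2] = 90

[1] P2: load  L1 | P0:I, P1:I, P2:E(90) | bus: BusRd
[2] P1: store L0 := 45 | P0:I, P1:M(45), P2:I | bus: BusRdX
[3] P0: load  L1 | P0:S(90), P1:I, P2:S(90) | bus: BusRd
[4] P2: load  L1 | P0:S(90), P1:I, P2:S(90) | bus: none
[5] P1: load  L2 | P0:I, P1:E(90), P2:I | bus: BusRd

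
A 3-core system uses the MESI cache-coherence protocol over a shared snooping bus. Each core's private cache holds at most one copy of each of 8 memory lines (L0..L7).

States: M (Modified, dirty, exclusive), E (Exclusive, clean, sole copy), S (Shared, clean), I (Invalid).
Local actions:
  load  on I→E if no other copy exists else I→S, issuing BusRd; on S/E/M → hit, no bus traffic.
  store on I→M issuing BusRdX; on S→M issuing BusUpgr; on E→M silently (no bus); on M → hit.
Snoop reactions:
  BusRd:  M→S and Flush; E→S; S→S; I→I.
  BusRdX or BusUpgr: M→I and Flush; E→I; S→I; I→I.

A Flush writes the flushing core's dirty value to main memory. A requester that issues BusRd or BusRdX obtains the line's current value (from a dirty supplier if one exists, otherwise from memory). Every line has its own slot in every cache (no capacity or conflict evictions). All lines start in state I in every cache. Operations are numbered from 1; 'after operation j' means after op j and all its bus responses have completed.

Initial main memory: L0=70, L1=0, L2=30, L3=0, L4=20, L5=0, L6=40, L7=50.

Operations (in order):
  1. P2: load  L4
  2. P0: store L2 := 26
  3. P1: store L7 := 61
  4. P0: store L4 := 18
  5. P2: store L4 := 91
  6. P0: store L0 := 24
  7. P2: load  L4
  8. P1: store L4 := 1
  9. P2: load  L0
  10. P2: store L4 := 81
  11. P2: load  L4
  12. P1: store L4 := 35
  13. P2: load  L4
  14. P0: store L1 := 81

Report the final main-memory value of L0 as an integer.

1. P2: load  L4  bus=[BusRd]  L4: P0=I P1=I P2=E  mem[L4]=20
2. P0: store L2 := 26  bus=[BusRdX]  L2: P0=M P1=I P2=I  mem[L2]=30
3. P1: store L7 := 61  bus=[BusRdX]  L7: P0=I P1=M P2=I  mem[L7]=50
4. P0: store L4 := 18  bus=[BusRdX]  L4: P0=M P1=I P2=I  mem[L4]=20
5. P2: store L4 := 91  bus=[BusRdX,Flush]  L4: P0=I P1=I P2=M  mem[L4]=18
6. P0: store L0 := 24  bus=[BusRdX]  L0: P0=M P1=I P2=I  mem[L0]=70
7. P2: load  L4  bus=[-]  L4: P0=I P1=I P2=M  mem[L4]=18
8. P1: store L4 := 1  bus=[BusRdX,Flush]  L4: P0=I P1=M P2=I  mem[L4]=91
9. P2: load  L0  bus=[BusRd,Flush]  L0: P0=S P1=I P2=S  mem[L0]=24
10. P2: store L4 := 81  bus=[BusRdX,Flush]  L4: P0=I P1=I P2=M  mem[L4]=1
11. P2: load  L4  bus=[-]  L4: P0=I P1=I P2=M  mem[L4]=1
12. P1: store L4 := 35  bus=[BusRdX,Flush]  L4: P0=I P1=M P2=I  mem[L4]=81
13. P2: load  L4  bus=[BusRd,Flush]  L4: P0=I P1=S P2=S  mem[L4]=35
14. P0: store L1 := 81  bus=[BusRdX]  L1: P0=M P1=I P2=I  mem[L1]=0

memory[L0] = 24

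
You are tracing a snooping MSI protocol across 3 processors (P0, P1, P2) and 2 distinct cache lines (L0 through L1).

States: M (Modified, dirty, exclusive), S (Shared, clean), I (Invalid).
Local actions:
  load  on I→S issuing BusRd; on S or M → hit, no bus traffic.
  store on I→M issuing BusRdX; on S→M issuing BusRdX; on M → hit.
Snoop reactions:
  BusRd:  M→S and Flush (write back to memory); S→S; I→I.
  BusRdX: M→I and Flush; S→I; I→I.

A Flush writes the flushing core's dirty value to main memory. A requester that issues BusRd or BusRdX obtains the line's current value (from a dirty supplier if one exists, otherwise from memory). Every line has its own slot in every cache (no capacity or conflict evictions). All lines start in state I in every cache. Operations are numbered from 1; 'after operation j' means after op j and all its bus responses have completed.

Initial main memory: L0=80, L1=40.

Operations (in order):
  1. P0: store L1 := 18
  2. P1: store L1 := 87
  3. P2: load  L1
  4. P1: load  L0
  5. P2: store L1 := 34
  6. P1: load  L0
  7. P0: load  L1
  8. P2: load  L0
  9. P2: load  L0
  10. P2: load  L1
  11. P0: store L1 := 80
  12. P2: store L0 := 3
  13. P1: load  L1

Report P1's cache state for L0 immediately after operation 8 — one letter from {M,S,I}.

state = S

step 1: P0: store L1 := 18  ⟶  MII  (L1)  txn=BusRdX  M[L1]=40
step 2: P1: store L1 := 87  ⟶  IMI  (L1)  txn=BusRdX+Flush  M[L1]=18
step 3: P2: load  L1  ⟶  ISS  (L1)  txn=BusRd+Flush  M[L1]=87
step 4: P1: load  L0  ⟶  ISI  (L0)  txn=BusRd  M[L0]=80
step 5: P2: store L1 := 34  ⟶  IIM  (L1)  txn=BusRdX  M[L1]=87
step 6: P1: load  L0  ⟶  ISI  (L0)  txn=∅  M[L0]=80
step 7: P0: load  L1  ⟶  SIS  (L1)  txn=BusRd+Flush  M[L1]=34
step 8: P2: load  L0  ⟶  ISS  (L0)  txn=BusRd  M[L0]=80
step 9: P2: load  L0  ⟶  ISS  (L0)  txn=∅  M[L0]=80
step 10: P2: load  L1  ⟶  SIS  (L1)  txn=∅  M[L1]=34
step 11: P0: store L1 := 80  ⟶  MII  (L1)  txn=BusRdX  M[L1]=34
step 12: P2: store L0 := 3  ⟶  IIM  (L0)  txn=BusRdX  M[L0]=80
step 13: P1: load  L1  ⟶  SSI  (L1)  txn=BusRd+Flush  M[L1]=80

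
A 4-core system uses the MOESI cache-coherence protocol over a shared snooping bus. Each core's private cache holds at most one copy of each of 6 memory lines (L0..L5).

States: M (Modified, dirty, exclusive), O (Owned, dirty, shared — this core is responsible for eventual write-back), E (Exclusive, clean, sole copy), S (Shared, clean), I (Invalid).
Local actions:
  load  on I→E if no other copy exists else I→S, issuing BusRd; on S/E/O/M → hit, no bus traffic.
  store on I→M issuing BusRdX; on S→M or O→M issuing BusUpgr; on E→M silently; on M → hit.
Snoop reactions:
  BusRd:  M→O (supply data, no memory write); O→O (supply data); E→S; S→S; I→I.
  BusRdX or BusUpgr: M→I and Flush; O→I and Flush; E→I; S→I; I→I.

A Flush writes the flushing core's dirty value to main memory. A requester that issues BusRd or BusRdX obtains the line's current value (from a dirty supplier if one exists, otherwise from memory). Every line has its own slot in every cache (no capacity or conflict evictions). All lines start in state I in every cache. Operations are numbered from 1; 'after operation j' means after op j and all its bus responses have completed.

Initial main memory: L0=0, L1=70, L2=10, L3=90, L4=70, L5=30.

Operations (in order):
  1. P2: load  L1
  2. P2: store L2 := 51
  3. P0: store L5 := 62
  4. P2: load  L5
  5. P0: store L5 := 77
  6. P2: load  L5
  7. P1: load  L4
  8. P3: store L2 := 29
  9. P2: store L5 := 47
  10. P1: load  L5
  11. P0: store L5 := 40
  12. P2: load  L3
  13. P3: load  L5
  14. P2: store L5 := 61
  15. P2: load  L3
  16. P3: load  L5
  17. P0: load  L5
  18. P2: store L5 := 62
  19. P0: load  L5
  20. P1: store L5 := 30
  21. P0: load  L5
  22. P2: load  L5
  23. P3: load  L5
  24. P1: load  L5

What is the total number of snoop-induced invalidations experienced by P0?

  op1 P2: load  L1 → I/I/E/I on L1; bus BusRd; mem=70
  op2 P2: store L2 := 51 → I/I/M/I on L2; bus BusRdX; mem=10
  op3 P0: store L5 := 62 → M/I/I/I on L5; bus BusRdX; mem=30
  op4 P2: load  L5 → O/I/S/I on L5; bus BusRd; mem=30
  op5 P0: store L5 := 77 → M/I/I/I on L5; bus BusUpgr; mem=30
  op6 P2: load  L5 → O/I/S/I on L5; bus BusRd; mem=30
  op7 P1: load  L4 → I/E/I/I on L4; bus BusRd; mem=70
  op8 P3: store L2 := 29 → I/I/I/M on L2; bus BusRdX Flush; mem=51
  op9 P2: store L5 := 47 → I/I/M/I on L5; bus BusUpgr Flush; mem=77
  op10 P1: load  L5 → I/S/O/I on L5; bus BusRd; mem=77
  op11 P0: store L5 := 40 → M/I/I/I on L5; bus BusRdX Flush; mem=47
  op12 P2: load  L3 → I/I/E/I on L3; bus BusRd; mem=90
  op13 P3: load  L5 → O/I/I/S on L5; bus BusRd; mem=47
  op14 P2: store L5 := 61 → I/I/M/I on L5; bus BusRdX Flush; mem=40
  op15 P2: load  L3 → I/I/E/I on L3; bus (none); mem=90
  op16 P3: load  L5 → I/I/O/S on L5; bus BusRd; mem=40
  op17 P0: load  L5 → S/I/O/S on L5; bus BusRd; mem=40
  op18 P2: store L5 := 62 → I/I/M/I on L5; bus BusUpgr; mem=40
  op19 P0: load  L5 → S/I/O/I on L5; bus BusRd; mem=40
  op20 P1: store L5 := 30 → I/M/I/I on L5; bus BusRdX Flush; mem=62
  op21 P0: load  L5 → S/O/I/I on L5; bus BusRd; mem=62
  op22 P2: load  L5 → S/O/S/I on L5; bus BusRd; mem=62
  op23 P3: load  L5 → S/O/S/S on L5; bus BusRd; mem=62
  op24 P1: load  L5 → S/O/S/S on L5; bus (none); mem=62

invalidations = 4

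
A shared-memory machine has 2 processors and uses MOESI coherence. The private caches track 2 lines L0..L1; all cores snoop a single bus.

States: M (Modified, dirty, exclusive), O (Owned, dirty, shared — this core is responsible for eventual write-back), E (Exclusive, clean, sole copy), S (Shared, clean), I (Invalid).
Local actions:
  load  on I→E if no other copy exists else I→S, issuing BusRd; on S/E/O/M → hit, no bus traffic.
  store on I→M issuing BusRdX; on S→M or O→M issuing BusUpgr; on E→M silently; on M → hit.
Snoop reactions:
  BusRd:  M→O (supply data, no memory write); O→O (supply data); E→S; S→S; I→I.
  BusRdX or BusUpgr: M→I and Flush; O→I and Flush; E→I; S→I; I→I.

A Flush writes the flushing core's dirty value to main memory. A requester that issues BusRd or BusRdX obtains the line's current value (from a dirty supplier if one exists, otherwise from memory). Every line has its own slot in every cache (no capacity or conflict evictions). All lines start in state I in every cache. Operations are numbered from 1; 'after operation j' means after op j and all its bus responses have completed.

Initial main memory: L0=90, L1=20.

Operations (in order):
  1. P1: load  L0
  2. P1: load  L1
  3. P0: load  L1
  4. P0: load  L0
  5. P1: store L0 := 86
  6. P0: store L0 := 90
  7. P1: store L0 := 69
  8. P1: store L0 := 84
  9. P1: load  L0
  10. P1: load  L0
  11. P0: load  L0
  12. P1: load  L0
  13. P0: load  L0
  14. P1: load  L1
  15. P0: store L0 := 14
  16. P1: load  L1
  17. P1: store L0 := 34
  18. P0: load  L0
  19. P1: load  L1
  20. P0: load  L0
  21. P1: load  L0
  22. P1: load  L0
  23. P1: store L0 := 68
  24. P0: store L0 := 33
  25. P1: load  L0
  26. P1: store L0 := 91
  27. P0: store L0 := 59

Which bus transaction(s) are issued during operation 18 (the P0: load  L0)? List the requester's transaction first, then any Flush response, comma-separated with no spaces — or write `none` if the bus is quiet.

bus = BusRd

  op1 P1: load  L0 → I/E on L0; bus BusRd; mem=90
  op2 P1: load  L1 → I/E on L1; bus BusRd; mem=20
  op3 P0: load  L1 → S/S on L1; bus BusRd; mem=20
  op4 P0: load  L0 → S/S on L0; bus BusRd; mem=90
  op5 P1: store L0 := 86 → I/M on L0; bus BusUpgr; mem=90
  op6 P0: store L0 := 90 → M/I on L0; bus BusRdX Flush; mem=86
  op7 P1: store L0 := 69 → I/M on L0; bus BusRdX Flush; mem=90
  op8 P1: store L0 := 84 → I/M on L0; bus (none); mem=90
  op9 P1: load  L0 → I/M on L0; bus (none); mem=90
  op10 P1: load  L0 → I/M on L0; bus (none); mem=90
  op11 P0: load  L0 → S/O on L0; bus BusRd; mem=90
  op12 P1: load  L0 → S/O on L0; bus (none); mem=90
  op13 P0: load  L0 → S/O on L0; bus (none); mem=90
  op14 P1: load  L1 → S/S on L1; bus (none); mem=20
  op15 P0: store L0 := 14 → M/I on L0; bus BusUpgr Flush; mem=84
  op16 P1: load  L1 → S/S on L1; bus (none); mem=20
  op17 P1: store L0 := 34 → I/M on L0; bus BusRdX Flush; mem=14
  op18 P0: load  L0 → S/O on L0; bus BusRd; mem=14
  op19 P1: load  L1 → S/S on L1; bus (none); mem=20
  op20 P0: load  L0 → S/O on L0; bus (none); mem=14
  op21 P1: load  L0 → S/O on L0; bus (none); mem=14
  op22 P1: load  L0 → S/O on L0; bus (none); mem=14
  op23 P1: store L0 := 68 → I/M on L0; bus BusUpgr; mem=14
  op24 P0: store L0 := 33 → M/I on L0; bus BusRdX Flush; mem=68
  op25 P1: load  L0 → O/S on L0; bus BusRd; mem=68
  op26 P1: store L0 := 91 → I/M on L0; bus BusUpgr Flush; mem=33
  op27 P0: store L0 := 59 → M/I on L0; bus BusRdX Flush; mem=91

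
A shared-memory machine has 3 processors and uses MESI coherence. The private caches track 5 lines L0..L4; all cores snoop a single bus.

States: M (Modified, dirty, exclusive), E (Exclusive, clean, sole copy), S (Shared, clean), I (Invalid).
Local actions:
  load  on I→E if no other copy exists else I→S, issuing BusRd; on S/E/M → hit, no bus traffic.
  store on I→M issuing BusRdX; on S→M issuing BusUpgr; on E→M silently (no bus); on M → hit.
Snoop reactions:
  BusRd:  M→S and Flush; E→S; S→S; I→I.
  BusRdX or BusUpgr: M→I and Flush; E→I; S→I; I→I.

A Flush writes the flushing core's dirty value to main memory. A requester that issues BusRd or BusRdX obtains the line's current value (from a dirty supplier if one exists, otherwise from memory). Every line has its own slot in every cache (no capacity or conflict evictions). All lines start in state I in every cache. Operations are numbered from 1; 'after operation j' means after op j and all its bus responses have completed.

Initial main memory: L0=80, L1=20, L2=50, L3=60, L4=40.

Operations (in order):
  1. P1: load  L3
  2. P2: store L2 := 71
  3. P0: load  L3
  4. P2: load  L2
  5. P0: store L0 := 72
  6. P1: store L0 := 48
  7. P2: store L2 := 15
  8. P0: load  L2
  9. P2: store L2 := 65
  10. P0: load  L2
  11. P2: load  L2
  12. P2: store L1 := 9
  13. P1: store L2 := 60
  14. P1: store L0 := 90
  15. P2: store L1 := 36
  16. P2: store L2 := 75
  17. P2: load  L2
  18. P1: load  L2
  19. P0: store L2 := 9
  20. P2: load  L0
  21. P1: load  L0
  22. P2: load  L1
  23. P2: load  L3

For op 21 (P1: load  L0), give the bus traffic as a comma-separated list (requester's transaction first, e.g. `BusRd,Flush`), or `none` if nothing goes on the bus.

step 1: P1: load  L3  ⟶  IEI  (L3)  txn=BusRd  M[L3]=60
step 2: P2: store L2 := 71  ⟶  IIM  (L2)  txn=BusRdX  M[L2]=50
step 3: P0: load  L3  ⟶  SSI  (L3)  txn=BusRd  M[L3]=60
step 4: P2: load  L2  ⟶  IIM  (L2)  txn=∅  M[L2]=50
step 5: P0: store L0 := 72  ⟶  MII  (L0)  txn=BusRdX  M[L0]=80
step 6: P1: store L0 := 48  ⟶  IMI  (L0)  txn=BusRdX+Flush  M[L0]=72
step 7: P2: store L2 := 15  ⟶  IIM  (L2)  txn=∅  M[L2]=50
step 8: P0: load  L2  ⟶  SIS  (L2)  txn=BusRd+Flush  M[L2]=15
step 9: P2: store L2 := 65  ⟶  IIM  (L2)  txn=BusUpgr  M[L2]=15
step 10: P0: load  L2  ⟶  SIS  (L2)  txn=BusRd+Flush  M[L2]=65
step 11: P2: load  L2  ⟶  SIS  (L2)  txn=∅  M[L2]=65
step 12: P2: store L1 := 9  ⟶  IIM  (L1)  txn=BusRdX  M[L1]=20
step 13: P1: store L2 := 60  ⟶  IMI  (L2)  txn=BusRdX  M[L2]=65
step 14: P1: store L0 := 90  ⟶  IMI  (L0)  txn=∅  M[L0]=72
step 15: P2: store L1 := 36  ⟶  IIM  (L1)  txn=∅  M[L1]=20
step 16: P2: store L2 := 75  ⟶  IIM  (L2)  txn=BusRdX+Flush  M[L2]=60
step 17: P2: load  L2  ⟶  IIM  (L2)  txn=∅  M[L2]=60
step 18: P1: load  L2  ⟶  ISS  (L2)  txn=BusRd+Flush  M[L2]=75
step 19: P0: store L2 := 9  ⟶  MII  (L2)  txn=BusRdX  M[L2]=75
step 20: P2: load  L0  ⟶  ISS  (L0)  txn=BusRd+Flush  M[L0]=90
step 21: P1: load  L0  ⟶  ISS  (L0)  txn=∅  M[L0]=90
step 22: P2: load  L1  ⟶  IIM  (L1)  txn=∅  M[L1]=20
step 23: P2: load  L3  ⟶  SSS  (L3)  txn=BusRd  M[L3]=60

bus = none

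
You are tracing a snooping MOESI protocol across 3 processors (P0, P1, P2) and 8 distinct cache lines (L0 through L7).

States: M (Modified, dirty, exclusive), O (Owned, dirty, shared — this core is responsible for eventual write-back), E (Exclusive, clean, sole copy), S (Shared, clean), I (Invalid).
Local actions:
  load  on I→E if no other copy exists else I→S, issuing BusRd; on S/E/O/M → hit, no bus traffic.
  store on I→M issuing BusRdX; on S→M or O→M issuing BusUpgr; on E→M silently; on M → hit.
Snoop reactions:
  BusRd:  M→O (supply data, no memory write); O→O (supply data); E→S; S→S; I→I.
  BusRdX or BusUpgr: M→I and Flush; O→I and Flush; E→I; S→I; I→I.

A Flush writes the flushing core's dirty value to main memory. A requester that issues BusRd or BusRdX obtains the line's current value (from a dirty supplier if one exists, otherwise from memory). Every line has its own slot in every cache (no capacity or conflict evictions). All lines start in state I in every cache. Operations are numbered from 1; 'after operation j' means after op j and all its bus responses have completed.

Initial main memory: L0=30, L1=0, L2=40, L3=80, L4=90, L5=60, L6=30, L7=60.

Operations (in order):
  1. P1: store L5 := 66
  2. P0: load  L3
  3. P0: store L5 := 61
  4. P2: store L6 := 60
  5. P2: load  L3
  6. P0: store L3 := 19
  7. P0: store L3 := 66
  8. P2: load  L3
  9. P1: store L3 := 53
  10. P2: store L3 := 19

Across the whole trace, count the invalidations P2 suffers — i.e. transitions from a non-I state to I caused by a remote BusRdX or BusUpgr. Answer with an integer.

invalidations = 2

  op1 P1: store L5 := 66 → I/M/I on L5; bus BusRdX; mem=60
  op2 P0: load  L3 → E/I/I on L3; bus BusRd; mem=80
  op3 P0: store L5 := 61 → M/I/I on L5; bus BusRdX Flush; mem=66
  op4 P2: store L6 := 60 → I/I/M on L6; bus BusRdX; mem=30
  op5 P2: load  L3 → S/I/S on L3; bus BusRd; mem=80
  op6 P0: store L3 := 19 → M/I/I on L3; bus BusUpgr; mem=80
  op7 P0: store L3 := 66 → M/I/I on L3; bus (none); mem=80
  op8 P2: load  L3 → O/I/S on L3; bus BusRd; mem=80
  op9 P1: store L3 := 53 → I/M/I on L3; bus BusRdX Flush; mem=66
  op10 P2: store L3 := 19 → I/I/M on L3; bus BusRdX Flush; mem=53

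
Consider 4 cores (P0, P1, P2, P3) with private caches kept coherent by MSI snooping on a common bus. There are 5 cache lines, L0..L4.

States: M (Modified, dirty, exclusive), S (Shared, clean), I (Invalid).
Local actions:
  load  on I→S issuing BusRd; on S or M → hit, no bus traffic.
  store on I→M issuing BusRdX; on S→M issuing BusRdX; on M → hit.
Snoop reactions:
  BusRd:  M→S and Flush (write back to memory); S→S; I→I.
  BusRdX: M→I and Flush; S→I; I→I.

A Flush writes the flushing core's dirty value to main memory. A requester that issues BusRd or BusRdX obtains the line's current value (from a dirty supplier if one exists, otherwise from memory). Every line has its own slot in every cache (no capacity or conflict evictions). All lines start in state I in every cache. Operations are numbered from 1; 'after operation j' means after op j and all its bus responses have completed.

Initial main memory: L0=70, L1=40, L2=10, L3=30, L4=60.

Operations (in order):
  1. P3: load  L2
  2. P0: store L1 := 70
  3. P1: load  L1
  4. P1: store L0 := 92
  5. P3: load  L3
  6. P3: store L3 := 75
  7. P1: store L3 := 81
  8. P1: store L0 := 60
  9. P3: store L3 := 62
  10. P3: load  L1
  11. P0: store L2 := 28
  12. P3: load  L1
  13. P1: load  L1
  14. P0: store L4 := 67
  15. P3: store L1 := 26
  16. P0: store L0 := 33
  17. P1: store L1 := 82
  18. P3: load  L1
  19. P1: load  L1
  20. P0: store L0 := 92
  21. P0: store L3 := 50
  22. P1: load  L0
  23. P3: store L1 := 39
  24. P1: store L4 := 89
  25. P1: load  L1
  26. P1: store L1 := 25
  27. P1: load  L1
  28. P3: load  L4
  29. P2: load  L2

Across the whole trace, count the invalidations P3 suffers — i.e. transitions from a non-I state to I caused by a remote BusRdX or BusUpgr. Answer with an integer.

step 1: P3: load  L2  ⟶  IIIS  (L2)  txn=BusRd  M[L2]=10
step 2: P0: store L1 := 70  ⟶  MIII  (L1)  txn=BusRdX  M[L1]=40
step 3: P1: load  L1  ⟶  SSII  (L1)  txn=BusRd+Flush  M[L1]=70
step 4: P1: store L0 := 92  ⟶  IMII  (L0)  txn=BusRdX  M[L0]=70
step 5: P3: load  L3  ⟶  IIIS  (L3)  txn=BusRd  M[L3]=30
step 6: P3: store L3 := 75  ⟶  IIIM  (L3)  txn=BusRdX  M[L3]=30
step 7: P1: store L3 := 81  ⟶  IMII  (L3)  txn=BusRdX+Flush  M[L3]=75
step 8: P1: store L0 := 60  ⟶  IMII  (L0)  txn=∅  M[L0]=70
step 9: P3: store L3 := 62  ⟶  IIIM  (L3)  txn=BusRdX+Flush  M[L3]=81
step 10: P3: load  L1  ⟶  SSIS  (L1)  txn=BusRd  M[L1]=70
step 11: P0: store L2 := 28  ⟶  MIII  (L2)  txn=BusRdX  M[L2]=10
step 12: P3: load  L1  ⟶  SSIS  (L1)  txn=∅  M[L1]=70
step 13: P1: load  L1  ⟶  SSIS  (L1)  txn=∅  M[L1]=70
step 14: P0: store L4 := 67  ⟶  MIII  (L4)  txn=BusRdX  M[L4]=60
step 15: P3: store L1 := 26  ⟶  IIIM  (L1)  txn=BusRdX  M[L1]=70
step 16: P0: store L0 := 33  ⟶  MIII  (L0)  txn=BusRdX+Flush  M[L0]=60
step 17: P1: store L1 := 82  ⟶  IMII  (L1)  txn=BusRdX+Flush  M[L1]=26
step 18: P3: load  L1  ⟶  ISIS  (L1)  txn=BusRd+Flush  M[L1]=82
step 19: P1: load  L1  ⟶  ISIS  (L1)  txn=∅  M[L1]=82
step 20: P0: store L0 := 92  ⟶  MIII  (L0)  txn=∅  M[L0]=60
step 21: P0: store L3 := 50  ⟶  MIII  (L3)  txn=BusRdX+Flush  M[L3]=62
step 22: P1: load  L0  ⟶  SSII  (L0)  txn=BusRd+Flush  M[L0]=92
step 23: P3: store L1 := 39  ⟶  IIIM  (L1)  txn=BusRdX  M[L1]=82
step 24: P1: store L4 := 89  ⟶  IMII  (L4)  txn=BusRdX+Flush  M[L4]=67
step 25: P1: load  L1  ⟶  ISIS  (L1)  txn=BusRd+Flush  M[L1]=39
step 26: P1: store L1 := 25  ⟶  IMII  (L1)  txn=BusRdX  M[L1]=39
step 27: P1: load  L1  ⟶  IMII  (L1)  txn=∅  M[L1]=39
step 28: P3: load  L4  ⟶  ISIS  (L4)  txn=BusRd+Flush  M[L4]=89
step 29: P2: load  L2  ⟶  SISI  (L2)  txn=BusRd+Flush  M[L2]=28

invalidations = 5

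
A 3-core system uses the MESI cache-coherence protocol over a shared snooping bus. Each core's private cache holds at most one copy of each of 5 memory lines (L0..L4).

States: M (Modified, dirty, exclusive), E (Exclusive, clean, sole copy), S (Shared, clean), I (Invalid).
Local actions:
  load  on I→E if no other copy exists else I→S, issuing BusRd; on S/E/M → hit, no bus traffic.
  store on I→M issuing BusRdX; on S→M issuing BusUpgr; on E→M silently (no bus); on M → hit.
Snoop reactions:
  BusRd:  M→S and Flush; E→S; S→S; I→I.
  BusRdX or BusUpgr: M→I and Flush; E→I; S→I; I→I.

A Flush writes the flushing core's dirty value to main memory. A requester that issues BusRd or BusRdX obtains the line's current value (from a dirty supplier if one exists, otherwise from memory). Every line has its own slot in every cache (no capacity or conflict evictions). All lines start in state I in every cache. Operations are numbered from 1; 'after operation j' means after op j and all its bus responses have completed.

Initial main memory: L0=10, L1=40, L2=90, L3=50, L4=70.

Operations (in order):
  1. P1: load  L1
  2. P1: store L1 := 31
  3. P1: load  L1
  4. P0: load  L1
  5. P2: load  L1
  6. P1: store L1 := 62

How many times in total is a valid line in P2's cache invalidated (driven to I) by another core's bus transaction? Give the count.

[1] P1: load  L1 | P0:I, P1:E(40), P2:I | bus: BusRd
[2] P1: store L1 := 31 | P0:I, P1:M(31), P2:I | bus: none
[3] P1: load  L1 | P0:I, P1:M(31), P2:I | bus: none
[4] P0: load  L1 | P0:S(31), P1:S(31), P2:I | bus: BusRd,Flush
[5] P2: load  L1 | P0:S(31), P1:S(31), P2:S(31) | bus: BusRd
[6] P1: store L1 := 62 | P0:I, P1:M(62), P2:I | bus: BusUpgr

invalidations = 1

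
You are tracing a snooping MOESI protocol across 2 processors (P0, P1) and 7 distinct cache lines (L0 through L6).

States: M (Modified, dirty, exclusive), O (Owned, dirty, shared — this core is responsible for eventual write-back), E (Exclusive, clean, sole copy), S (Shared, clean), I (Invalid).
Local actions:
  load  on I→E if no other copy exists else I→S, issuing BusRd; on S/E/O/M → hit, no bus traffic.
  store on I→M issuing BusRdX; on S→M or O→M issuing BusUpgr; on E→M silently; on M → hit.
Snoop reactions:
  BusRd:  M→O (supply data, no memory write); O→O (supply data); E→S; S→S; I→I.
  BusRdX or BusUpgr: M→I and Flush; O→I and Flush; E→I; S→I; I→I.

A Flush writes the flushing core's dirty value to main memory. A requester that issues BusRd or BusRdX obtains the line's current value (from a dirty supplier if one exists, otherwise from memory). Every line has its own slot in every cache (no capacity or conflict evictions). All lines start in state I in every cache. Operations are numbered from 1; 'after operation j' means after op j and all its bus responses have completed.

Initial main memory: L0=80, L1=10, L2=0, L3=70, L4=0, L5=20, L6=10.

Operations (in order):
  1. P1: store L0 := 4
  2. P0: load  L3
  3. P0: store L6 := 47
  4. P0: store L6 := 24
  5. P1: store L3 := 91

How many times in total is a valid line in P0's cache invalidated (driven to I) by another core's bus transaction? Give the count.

invalidations = 1

[1] P1: store L0 := 4 | P0:I, P1:M(4) | bus: BusRdX
[2] P0: load  L3 | P0:E(70), P1:I | bus: BusRd
[3] P0: store L6 := 47 | P0:M(47), P1:I | bus: BusRdX
[4] P0: store L6 := 24 | P0:M(24), P1:I | bus: none
[5] P1: store L3 := 91 | P0:I, P1:M(91) | bus: BusRdX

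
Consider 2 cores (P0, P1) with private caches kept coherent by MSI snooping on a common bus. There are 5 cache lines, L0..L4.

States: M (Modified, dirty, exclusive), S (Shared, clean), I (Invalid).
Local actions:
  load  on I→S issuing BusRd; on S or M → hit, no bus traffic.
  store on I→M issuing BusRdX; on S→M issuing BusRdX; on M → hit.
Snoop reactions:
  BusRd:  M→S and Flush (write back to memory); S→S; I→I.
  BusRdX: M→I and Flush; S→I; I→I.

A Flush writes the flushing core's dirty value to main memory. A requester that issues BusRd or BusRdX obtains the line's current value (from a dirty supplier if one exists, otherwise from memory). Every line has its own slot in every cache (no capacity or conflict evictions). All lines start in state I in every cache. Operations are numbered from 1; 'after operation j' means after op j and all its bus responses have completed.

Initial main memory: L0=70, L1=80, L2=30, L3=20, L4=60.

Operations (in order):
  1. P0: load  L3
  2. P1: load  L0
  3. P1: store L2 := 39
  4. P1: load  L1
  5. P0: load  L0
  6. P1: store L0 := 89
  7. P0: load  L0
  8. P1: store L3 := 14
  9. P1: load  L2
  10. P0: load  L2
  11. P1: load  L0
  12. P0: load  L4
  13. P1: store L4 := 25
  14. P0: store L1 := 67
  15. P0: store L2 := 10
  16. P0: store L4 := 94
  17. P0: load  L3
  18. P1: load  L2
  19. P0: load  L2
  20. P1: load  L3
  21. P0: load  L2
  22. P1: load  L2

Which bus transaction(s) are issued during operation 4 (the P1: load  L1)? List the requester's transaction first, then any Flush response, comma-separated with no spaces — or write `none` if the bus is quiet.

step 1: P0: load  L3  ⟶  SI  (L3)  txn=BusRd  M[L3]=20
step 2: P1: load  L0  ⟶  IS  (L0)  txn=BusRd  M[L0]=70
step 3: P1: store L2 := 39  ⟶  IM  (L2)  txn=BusRdX  M[L2]=30
step 4: P1: load  L1  ⟶  IS  (L1)  txn=BusRd  M[L1]=80
step 5: P0: load  L0  ⟶  SS  (L0)  txn=BusRd  M[L0]=70
step 6: P1: store L0 := 89  ⟶  IM  (L0)  txn=BusRdX  M[L0]=70
step 7: P0: load  L0  ⟶  SS  (L0)  txn=BusRd+Flush  M[L0]=89
step 8: P1: store L3 := 14  ⟶  IM  (L3)  txn=BusRdX  M[L3]=20
step 9: P1: load  L2  ⟶  IM  (L2)  txn=∅  M[L2]=30
step 10: P0: load  L2  ⟶  SS  (L2)  txn=BusRd+Flush  M[L2]=39
step 11: P1: load  L0  ⟶  SS  (L0)  txn=∅  M[L0]=89
step 12: P0: load  L4  ⟶  SI  (L4)  txn=BusRd  M[L4]=60
step 13: P1: store L4 := 25  ⟶  IM  (L4)  txn=BusRdX  M[L4]=60
step 14: P0: store L1 := 67  ⟶  MI  (L1)  txn=BusRdX  M[L1]=80
step 15: P0: store L2 := 10  ⟶  MI  (L2)  txn=BusRdX  M[L2]=39
step 16: P0: store L4 := 94  ⟶  MI  (L4)  txn=BusRdX+Flush  M[L4]=25
step 17: P0: load  L3  ⟶  SS  (L3)  txn=BusRd+Flush  M[L3]=14
step 18: P1: load  L2  ⟶  SS  (L2)  txn=BusRd+Flush  M[L2]=10
step 19: P0: load  L2  ⟶  SS  (L2)  txn=∅  M[L2]=10
step 20: P1: load  L3  ⟶  SS  (L3)  txn=∅  M[L3]=14
step 21: P0: load  L2  ⟶  SS  (L2)  txn=∅  M[L2]=10
step 22: P1: load  L2  ⟶  SS  (L2)  txn=∅  M[L2]=10

bus = BusRd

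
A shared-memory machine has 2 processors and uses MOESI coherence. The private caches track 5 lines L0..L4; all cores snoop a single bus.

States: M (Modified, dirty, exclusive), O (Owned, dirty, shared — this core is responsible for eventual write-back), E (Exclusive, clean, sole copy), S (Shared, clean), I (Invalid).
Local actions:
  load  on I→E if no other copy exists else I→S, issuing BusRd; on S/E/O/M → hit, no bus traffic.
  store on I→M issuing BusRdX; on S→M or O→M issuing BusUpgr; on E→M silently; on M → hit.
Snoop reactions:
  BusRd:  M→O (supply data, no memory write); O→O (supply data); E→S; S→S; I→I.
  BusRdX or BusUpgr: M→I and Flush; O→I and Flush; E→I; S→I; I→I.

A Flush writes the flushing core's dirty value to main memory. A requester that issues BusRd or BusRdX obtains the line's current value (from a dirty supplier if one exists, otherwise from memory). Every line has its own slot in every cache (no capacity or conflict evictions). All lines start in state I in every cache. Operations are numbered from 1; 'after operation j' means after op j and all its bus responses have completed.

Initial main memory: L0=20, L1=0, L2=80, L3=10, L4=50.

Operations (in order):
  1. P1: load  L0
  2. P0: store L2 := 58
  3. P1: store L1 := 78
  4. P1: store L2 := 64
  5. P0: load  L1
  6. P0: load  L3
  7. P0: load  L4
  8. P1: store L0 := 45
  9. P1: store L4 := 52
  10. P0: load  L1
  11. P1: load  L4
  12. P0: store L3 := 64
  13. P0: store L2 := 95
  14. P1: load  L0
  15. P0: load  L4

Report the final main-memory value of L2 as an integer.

1. P1: load  L0  bus=[BusRd]  L0: P0=I P1=E  mem[L0]=20
2. P0: store L2 := 58  bus=[BusRdX]  L2: P0=M P1=I  mem[L2]=80
3. P1: store L1 := 78  bus=[BusRdX]  L1: P0=I P1=M  mem[L1]=0
4. P1: store L2 := 64  bus=[BusRdX,Flush]  L2: P0=I P1=M  mem[L2]=58
5. P0: load  L1  bus=[BusRd]  L1: P0=S P1=O  mem[L1]=0
6. P0: load  L3  bus=[BusRd]  L3: P0=E P1=I  mem[L3]=10
7. P0: load  L4  bus=[BusRd]  L4: P0=E P1=I  mem[L4]=50
8. P1: store L0 := 45  bus=[-]  L0: P0=I P1=M  mem[L0]=20
9. P1: store L4 := 52  bus=[BusRdX]  L4: P0=I P1=M  mem[L4]=50
10. P0: load  L1  bus=[-]  L1: P0=S P1=O  mem[L1]=0
11. P1: load  L4  bus=[-]  L4: P0=I P1=M  mem[L4]=50
12. P0: store L3 := 64  bus=[-]  L3: P0=M P1=I  mem[L3]=10
13. P0: store L2 := 95  bus=[BusRdX,Flush]  L2: P0=M P1=I  mem[L2]=64
14. P1: load  L0  bus=[-]  L0: P0=I P1=M  mem[L0]=20
15. P0: load  L4  bus=[BusRd]  L4: P0=S P1=O  mem[L4]=50

memory[L2] = 64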